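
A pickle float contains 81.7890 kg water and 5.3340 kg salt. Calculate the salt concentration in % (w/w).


Formula: Conc = salt / (water + salt) * 100
Substituting: Conc = 5.3340 / (81.7890 + 5.3340) * 100
Result: 6.1224 %


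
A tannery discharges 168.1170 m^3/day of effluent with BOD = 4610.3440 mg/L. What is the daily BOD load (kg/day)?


Formula: BOD_load = volume * conc / 1000
Substituting: BOD_load = 168.1170 * 4610.3440 / 1000
Result: 775.0772 kg/day


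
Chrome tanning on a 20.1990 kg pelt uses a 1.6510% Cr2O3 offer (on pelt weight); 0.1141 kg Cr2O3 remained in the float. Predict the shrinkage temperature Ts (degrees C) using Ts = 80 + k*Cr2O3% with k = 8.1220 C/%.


Offered = pelt * offer_pct / 100 = 20.1990 * 1.6510 / 100 = 0.3335 kg
Uptake = offered - residual = 0.3335 - 0.1141 = 0.2194 kg
Cr2O3% on pelt = uptake / pelt * 100 = 0.2194 / 20.1990 * 100 = 1.0861 %
Ts = 80 + k * Cr2O3% = 80 + 8.1220 * 1.0861 = 88.8215 C


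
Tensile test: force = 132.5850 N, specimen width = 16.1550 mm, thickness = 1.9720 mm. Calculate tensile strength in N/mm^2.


Formula: TS = force / (width * thickness)
Substituting: TS = 132.5850 / (16.1550 * 1.9720)
Result: 4.1618 N/mm^2


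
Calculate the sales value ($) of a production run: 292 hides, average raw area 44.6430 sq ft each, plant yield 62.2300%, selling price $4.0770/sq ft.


Raw_total = N * avg_area = 292 * 44.6430 = 13035.7560 sq ft
Finished = Raw_total * yield / 100 = 13035.7560 * 62.2300 / 100 = 8112.1510 sq ft
Value = Finished * price = 8112.1510 * 4.0770 = 33073.2395 $


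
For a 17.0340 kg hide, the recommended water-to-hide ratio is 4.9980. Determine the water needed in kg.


Formula: Water = hide_weight * ratio
Substituting: Water = 17.0340 * 4.9980
Result: 85.1359 kg


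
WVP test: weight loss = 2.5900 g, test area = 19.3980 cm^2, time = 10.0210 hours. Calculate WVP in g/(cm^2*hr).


Formula: WVP = loss / (area * time)
Substituting: WVP = 2.5900 / (19.3980 * 10.0210)
Result: 0.0133239 g/(cm^2*hr)


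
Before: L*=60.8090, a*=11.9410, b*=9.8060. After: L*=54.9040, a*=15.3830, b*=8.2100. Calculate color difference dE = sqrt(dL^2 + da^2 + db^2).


dL = -5.9050, da = 3.4420, db = -1.5960
dE = sqrt((-5.9050)^2 + 3.4420^2 + (-1.5960)^2) = 7.0188


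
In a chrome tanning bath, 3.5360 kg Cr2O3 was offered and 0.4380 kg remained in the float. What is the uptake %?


Formula: Uptake = (offered - residual) / offered * 100
Substituting: Uptake = (3.5360 - 0.4380) / 3.5360 * 100
Result: 87.6131 %


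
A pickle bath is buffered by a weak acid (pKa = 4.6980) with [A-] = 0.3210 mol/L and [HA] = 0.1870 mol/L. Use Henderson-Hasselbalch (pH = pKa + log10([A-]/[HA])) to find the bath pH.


ratio = [A-] / [HA] = 0.3210 / 0.1870 = 1.7166
log10(ratio) = 0.2347
pH = pKa + log10(ratio) = 4.6980 + 0.2347 = 4.9327


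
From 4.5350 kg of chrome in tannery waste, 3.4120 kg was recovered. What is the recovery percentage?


Formula: Recovery = recovered / input * 100
Substituting: Recovery = 3.4120 / 4.5350 * 100
Result: 75.2370 %


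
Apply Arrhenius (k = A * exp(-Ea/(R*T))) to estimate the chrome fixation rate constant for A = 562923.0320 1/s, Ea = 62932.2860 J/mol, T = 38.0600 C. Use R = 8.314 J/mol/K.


T_K = T_C + 273.15 = 38.0600 + 273.15 = 311.2100 K
exponent = -Ea / (R * T_K) = -62932.2860 / (8.314 * 311.2100) = -24.3226
k = A * exp(exponent) = 562923.0320 * exp(-24.3226) = 1.5391e-05 1/s


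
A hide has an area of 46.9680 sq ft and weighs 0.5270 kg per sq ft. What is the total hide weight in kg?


Formula: Weight = area * weight_per_sqft
Substituting: Weight = 46.9680 * 0.5270
Result: 24.7521 kg


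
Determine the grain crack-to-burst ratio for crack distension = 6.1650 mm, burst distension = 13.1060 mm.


Formula: Ratio = crack / burst
Substituting: Ratio = 6.1650 / 13.1060
Result: 0.4704


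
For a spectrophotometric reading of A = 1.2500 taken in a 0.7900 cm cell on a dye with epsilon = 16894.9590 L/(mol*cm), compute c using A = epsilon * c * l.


Formula: c = A / (epsilon * l)
Substituting: c = 1.2500 / (16894.9590 * 0.7900)
Result: 9.3654e-05 mol/L


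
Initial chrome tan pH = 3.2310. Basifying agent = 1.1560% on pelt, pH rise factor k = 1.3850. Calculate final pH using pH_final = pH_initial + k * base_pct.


Formula: pH_final = pH_initial + k * base_pct
Substituting: pH_final = 3.2310 + 1.3850 * 1.1560
Result: 4.8321


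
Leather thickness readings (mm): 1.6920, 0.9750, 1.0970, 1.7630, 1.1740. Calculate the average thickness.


Formula: Average = sum / n
Substituting: Average = 6.7010 / 5
Result: 1.3402 mm


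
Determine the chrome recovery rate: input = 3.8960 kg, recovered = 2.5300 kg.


Formula: Recovery = recovered / input * 100
Substituting: Recovery = 2.5300 / 3.8960 * 100
Result: 64.9384 %


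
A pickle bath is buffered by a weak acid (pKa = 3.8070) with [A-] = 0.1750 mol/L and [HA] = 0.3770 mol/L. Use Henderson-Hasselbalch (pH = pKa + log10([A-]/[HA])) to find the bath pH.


ratio = [A-] / [HA] = 0.1750 / 0.3770 = 0.4642
log10(ratio) = -0.3333
pH = pKa + log10(ratio) = 3.8070 - 0.3333 = 3.4737


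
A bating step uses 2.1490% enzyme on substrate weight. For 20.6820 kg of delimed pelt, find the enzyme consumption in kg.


Formula: Enzyme = substrate * pct / 100
Substituting: Enzyme = 20.6820 * 2.1490 / 100
Result: 0.4445 kg


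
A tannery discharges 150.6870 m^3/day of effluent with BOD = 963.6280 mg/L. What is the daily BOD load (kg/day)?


Formula: BOD_load = volume * conc / 1000
Substituting: BOD_load = 150.6870 * 963.6280 / 1000
Result: 145.2062 kg/day


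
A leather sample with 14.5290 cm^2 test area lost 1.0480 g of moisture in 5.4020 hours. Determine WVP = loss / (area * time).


Formula: WVP = loss / (area * time)
Substituting: WVP = 1.0480 / (14.5290 * 5.4020)
Result: 0.0133528 g/(cm^2*hr)


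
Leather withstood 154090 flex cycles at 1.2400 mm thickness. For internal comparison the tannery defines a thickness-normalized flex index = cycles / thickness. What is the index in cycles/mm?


Formula: Index = cycles / thickness
Substituting: Index = 154090 / 1.2400
Result: 124266.1290 cycles/mm


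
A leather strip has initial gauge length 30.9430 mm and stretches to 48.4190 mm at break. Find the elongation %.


Formula: Elongation = (Lf - L0) / L0 * 100
Substituting: Elongation = (48.4190 - 30.9430) / 30.9430 * 100
Result: 56.4780 %


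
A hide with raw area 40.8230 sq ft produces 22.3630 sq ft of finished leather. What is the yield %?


Formula: Yield = finished / raw * 100
Substituting: Yield = 22.3630 / 40.8230 * 100
Result: 54.7804 %


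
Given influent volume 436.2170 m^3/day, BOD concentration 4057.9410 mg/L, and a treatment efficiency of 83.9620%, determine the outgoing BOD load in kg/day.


Load_in = volume * conc / 1000 = 436.2170 * 4057.9410 / 1000 = 1770.1428 kg/day
Removed = Load_in * eff / 100 = 1770.1428 * 83.9620 / 100 = 1486.2473 kg/day
Load_out = Load_in - Removed = 1770.1428 - 1486.2473 = 283.8955 kg/day


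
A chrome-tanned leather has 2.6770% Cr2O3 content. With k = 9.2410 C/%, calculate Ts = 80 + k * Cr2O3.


Formula: Ts = 80 + k * Cr2O3
Substituting: Ts = 80 + 9.2410 * 2.6770
Result: 104.7382 C


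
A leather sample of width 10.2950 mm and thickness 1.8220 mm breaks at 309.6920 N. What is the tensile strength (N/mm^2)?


Formula: TS = force / (width * thickness)
Substituting: TS = 309.6920 / (10.2950 * 1.8220)
Result: 16.5103 N/mm^2


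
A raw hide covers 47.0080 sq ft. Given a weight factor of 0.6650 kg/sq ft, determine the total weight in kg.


Formula: Weight = area * weight_per_sqft
Substituting: Weight = 47.0080 * 0.6650
Result: 31.2603 kg


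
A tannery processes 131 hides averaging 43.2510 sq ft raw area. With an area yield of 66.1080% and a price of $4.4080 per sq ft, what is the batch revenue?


Raw_total = N * avg_area = 131 * 43.2510 = 5665.8810 sq ft
Finished = Raw_total * yield / 100 = 5665.8810 * 66.1080 / 100 = 3745.6006 sq ft
Value = Finished * price = 3745.6006 * 4.4080 = 16510.6075 $


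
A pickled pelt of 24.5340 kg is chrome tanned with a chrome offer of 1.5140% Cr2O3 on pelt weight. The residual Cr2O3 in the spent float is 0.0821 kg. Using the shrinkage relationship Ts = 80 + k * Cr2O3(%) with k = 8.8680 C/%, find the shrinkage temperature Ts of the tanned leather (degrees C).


Offered = pelt * offer_pct / 100 = 24.5340 * 1.5140 / 100 = 0.3714 kg
Uptake = offered - residual = 0.3714 - 0.0821 = 0.2893 kg
Cr2O3% on pelt = uptake / pelt * 100 = 0.2893 / 24.5340 * 100 = 1.1794 %
Ts = 80 + k * Cr2O3% = 80 + 8.8680 * 1.1794 = 90.4586 C


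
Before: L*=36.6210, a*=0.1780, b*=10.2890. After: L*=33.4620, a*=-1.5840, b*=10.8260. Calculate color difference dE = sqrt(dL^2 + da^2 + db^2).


dL = -3.1590, da = -1.7620, db = 0.5370
dE = sqrt((-3.1590)^2 + (-1.7620)^2 + 0.5370^2) = 3.6568


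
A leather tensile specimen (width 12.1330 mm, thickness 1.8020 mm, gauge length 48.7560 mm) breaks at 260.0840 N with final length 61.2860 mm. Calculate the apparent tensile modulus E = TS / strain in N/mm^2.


TS = F / (w * t) = 260.0840 / (12.1330 * 1.8020) = 11.8957 N/mm^2
strain = (Lf - L0) / L0 = (61.2860 - 48.7560) / 48.7560 = 0.2570
E = TS / strain = 11.8957 / 0.2570 = 46.2879 N/mm^2


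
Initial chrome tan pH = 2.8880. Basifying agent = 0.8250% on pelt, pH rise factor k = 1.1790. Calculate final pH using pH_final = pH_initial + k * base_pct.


Formula: pH_final = pH_initial + k * base_pct
Substituting: pH_final = 2.8880 + 1.1790 * 0.8250
Result: 3.8607


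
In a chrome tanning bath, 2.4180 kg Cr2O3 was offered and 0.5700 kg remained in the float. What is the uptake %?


Formula: Uptake = (offered - residual) / offered * 100
Substituting: Uptake = (2.4180 - 0.5700) / 2.4180 * 100
Result: 76.4268 %


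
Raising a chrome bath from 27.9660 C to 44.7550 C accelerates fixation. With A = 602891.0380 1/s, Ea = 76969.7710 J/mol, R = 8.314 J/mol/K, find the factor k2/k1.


T1 = 27.9660 + 273.15 = 301.1160 K; T2 = 44.7550 + 273.15 = 317.9050 K
k1 = A * exp(-Ea/(R*T1)) = 602891.0380 * exp(-76969.7710/(8.314*301.1160)) = 2.6779e-08 1/s
k2 = A * exp(-Ea/(R*T2)) = 602891.0380 * exp(-76969.7710/(8.314*317.9050)) = 1.3582e-07 1/s
k2/k1 = 1.3582e-07 / 2.6779e-08 = 5.0718


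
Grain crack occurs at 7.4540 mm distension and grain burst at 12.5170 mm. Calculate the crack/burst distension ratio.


Formula: Ratio = crack / burst
Substituting: Ratio = 7.4540 / 12.5170
Result: 0.5955


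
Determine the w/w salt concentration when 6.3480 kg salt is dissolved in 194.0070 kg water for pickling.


Formula: Conc = salt / (water + salt) * 100
Substituting: Conc = 6.3480 / (194.0070 + 6.3480) * 100
Result: 3.1684 %


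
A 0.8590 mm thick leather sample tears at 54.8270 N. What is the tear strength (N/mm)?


Formula: Tear strength = force / thickness
Substituting: Tear strength = 54.8270 / 0.8590
Result: 63.8265 N/mm


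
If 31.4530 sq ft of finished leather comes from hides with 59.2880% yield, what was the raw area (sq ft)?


Formula: raw = finished * 100 / yield
Substituting: raw = 31.4530 * 100 / 59.2880
Result: 53.0512 sq ft


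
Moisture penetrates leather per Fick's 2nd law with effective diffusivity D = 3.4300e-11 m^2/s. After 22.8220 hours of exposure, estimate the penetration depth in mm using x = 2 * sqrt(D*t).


t = 22.8220 hr * 3600 = 82159.2000 s
D * t = 3.4300e-11 * 82159.2000 = 2.8181e-06
x = 2 * sqrt(D*t) = 2 * sqrt(2.8181e-06) = 0.00335742 m = 3.3574 mm


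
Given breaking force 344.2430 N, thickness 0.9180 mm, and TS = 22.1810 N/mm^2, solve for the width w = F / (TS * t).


Formula: w = F / (TS * t)
Substituting: w = 344.2430 / (22.1810 * 0.9180)
Result: 16.9060 mm


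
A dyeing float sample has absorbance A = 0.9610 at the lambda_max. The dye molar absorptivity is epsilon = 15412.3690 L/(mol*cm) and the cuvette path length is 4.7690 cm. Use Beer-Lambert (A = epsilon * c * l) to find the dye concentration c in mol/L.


Formula: c = A / (epsilon * l)
Substituting: c = 0.9610 / (15412.3690 * 4.7690)
Result: 1.3075e-05 mol/L


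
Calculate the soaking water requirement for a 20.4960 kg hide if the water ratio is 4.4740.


Formula: Water = hide_weight * ratio
Substituting: Water = 20.4960 * 4.4740
Result: 91.6991 kg


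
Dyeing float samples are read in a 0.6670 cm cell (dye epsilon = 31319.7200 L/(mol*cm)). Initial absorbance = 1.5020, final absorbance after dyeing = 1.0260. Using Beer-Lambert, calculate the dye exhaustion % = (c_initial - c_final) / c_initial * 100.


c_initial = A_i / (epsilon * l) = 1.5020 / (31319.7200 * 0.6670) = 7.1900e-05 mol/L
c_final = A_f / (epsilon * l) = 1.0260 / (31319.7200 * 0.6670) = 4.9114e-05 mol/L
Exhaustion = (c_initial - c_final) / c_initial * 100 = (7.1900e-05 - 4.9114e-05) / 7.1900e-05 * 100 = 31.6911 %


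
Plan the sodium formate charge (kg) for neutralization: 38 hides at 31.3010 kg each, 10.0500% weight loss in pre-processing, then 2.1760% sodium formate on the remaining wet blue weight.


Total_raw = N * avg_wt = 38 * 31.3010 = 1189.4380 kg
Substrate = Total_raw * (1 - loss/100) = 1189.4380 * (1 - 10.0500/100) = 1069.8995 kg
Neutralizer = Substrate * pct / 100 = 1069.8995 * 2.1760 / 100 = 23.2810 kg


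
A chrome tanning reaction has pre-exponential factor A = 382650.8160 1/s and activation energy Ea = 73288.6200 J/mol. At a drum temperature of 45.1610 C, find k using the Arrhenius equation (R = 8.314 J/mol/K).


T_K = T_C + 273.15 = 45.1610 + 273.15 = 318.3110 K
exponent = -Ea / (R * T_K) = -73288.6200 / (8.314 * 318.3110) = -27.6933
k = A * exp(exponent) = 382650.8160 * exp(-27.6933) = 3.5954e-07 1/s


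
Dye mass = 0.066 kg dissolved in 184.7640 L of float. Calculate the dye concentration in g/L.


Formula: Conc = dye_mass(kg) / volume(L) * 1000
Substituting: Conc = 0.066 / 184.7640 * 1000
Result: 0.3572 g/L


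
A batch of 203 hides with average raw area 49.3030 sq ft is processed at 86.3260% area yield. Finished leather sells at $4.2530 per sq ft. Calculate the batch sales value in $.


Raw_total = N * avg_area = 203 * 49.3030 = 10008.5090 sq ft
Finished = Raw_total * yield / 100 = 10008.5090 * 86.3260 / 100 = 8639.9455 sq ft
Value = Finished * price = 8639.9455 * 4.2530 = 36745.6881 $


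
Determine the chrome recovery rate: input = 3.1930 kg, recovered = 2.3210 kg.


Formula: Recovery = recovered / input * 100
Substituting: Recovery = 2.3210 / 3.1930 * 100
Result: 72.6903 %


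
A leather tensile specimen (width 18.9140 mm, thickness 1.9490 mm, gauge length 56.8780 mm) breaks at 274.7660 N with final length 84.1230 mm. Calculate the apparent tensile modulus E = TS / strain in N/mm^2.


TS = F / (w * t) = 274.7660 / (18.9140 * 1.9490) = 7.4536 N/mm^2
strain = (Lf - L0) / L0 = (84.1230 - 56.8780) / 56.8780 = 0.4790
E = TS / strain = 7.4536 / 0.4790 = 15.5606 N/mm^2


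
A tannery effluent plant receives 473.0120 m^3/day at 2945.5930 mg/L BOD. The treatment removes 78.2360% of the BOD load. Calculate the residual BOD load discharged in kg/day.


Load_in = volume * conc / 1000 = 473.0120 * 2945.5930 / 1000 = 1393.3008 kg/day
Removed = Load_in * eff / 100 = 1393.3008 * 78.2360 / 100 = 1090.0628 kg/day
Load_out = Load_in - Removed = 1393.3008 - 1090.0628 = 303.2380 kg/day


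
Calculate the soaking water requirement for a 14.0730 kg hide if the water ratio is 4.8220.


Formula: Water = hide_weight * ratio
Substituting: Water = 14.0730 * 4.8220
Result: 67.8600 kg


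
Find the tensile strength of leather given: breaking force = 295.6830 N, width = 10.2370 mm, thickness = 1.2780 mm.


Formula: TS = force / (width * thickness)
Substituting: TS = 295.6830 / (10.2370 * 1.2780)
Result: 22.6007 N/mm^2


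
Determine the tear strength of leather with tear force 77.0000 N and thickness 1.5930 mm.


Formula: Tear strength = force / thickness
Substituting: Tear strength = 77.0000 / 1.5930
Result: 48.3365 N/mm


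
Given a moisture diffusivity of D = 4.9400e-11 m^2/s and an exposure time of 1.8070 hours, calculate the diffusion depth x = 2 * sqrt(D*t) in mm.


t = 1.8070 hr * 3600 = 6505.2000 s
D * t = 4.9400e-11 * 6505.2000 = 3.2136e-07
x = 2 * sqrt(D*t) = 2 * sqrt(3.2136e-07) = 0.00113377 m = 1.1338 mm


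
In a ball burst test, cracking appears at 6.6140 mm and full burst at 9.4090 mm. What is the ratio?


Formula: Ratio = crack / burst
Substituting: Ratio = 6.6140 / 9.4090
Result: 0.7029


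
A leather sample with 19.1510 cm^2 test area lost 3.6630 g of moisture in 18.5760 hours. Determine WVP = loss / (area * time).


Formula: WVP = loss / (area * time)
Substituting: WVP = 3.6630 / (19.1510 * 18.5760)
Result: 0.0102966 g/(cm^2*hr)


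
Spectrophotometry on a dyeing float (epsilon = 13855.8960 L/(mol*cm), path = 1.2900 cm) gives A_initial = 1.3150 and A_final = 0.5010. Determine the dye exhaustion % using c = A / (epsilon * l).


c_initial = A_i / (epsilon * l) = 1.3150 / (13855.8960 * 1.2900) = 7.3570e-05 mol/L
c_final = A_f / (epsilon * l) = 0.5010 / (13855.8960 * 1.2900) = 2.8029e-05 mol/L
Exhaustion = (c_initial - c_final) / c_initial * 100 = (7.3570e-05 - 2.8029e-05) / 7.3570e-05 * 100 = 61.9011 %


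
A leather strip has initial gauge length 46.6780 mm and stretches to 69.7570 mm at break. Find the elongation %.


Formula: Elongation = (Lf - L0) / L0 * 100
Substituting: Elongation = (69.7570 - 46.6780) / 46.6780 * 100
Result: 49.4430 %


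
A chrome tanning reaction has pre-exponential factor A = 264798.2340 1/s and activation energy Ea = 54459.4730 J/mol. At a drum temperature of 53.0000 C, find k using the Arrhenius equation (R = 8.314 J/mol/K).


T_K = T_C + 273.15 = 53.0000 + 273.15 = 326.1500 K
exponent = -Ea / (R * T_K) = -54459.4730 / (8.314 * 326.1500) = -20.0838
k = A * exp(exponent) = 264798.2340 * exp(-20.0838) = 5.0191e-04 1/s


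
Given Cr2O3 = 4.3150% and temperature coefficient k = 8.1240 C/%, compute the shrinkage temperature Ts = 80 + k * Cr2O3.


Formula: Ts = 80 + k * Cr2O3
Substituting: Ts = 80 + 8.1240 * 4.3150
Result: 115.0551 C


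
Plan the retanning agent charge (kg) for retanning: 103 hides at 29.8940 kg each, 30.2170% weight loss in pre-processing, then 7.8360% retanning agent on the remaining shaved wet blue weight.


Total_raw = N * avg_wt = 103 * 29.8940 = 3079.0820 kg
Substrate = Total_raw * (1 - loss/100) = 3079.0820 * (1 - 30.2170/100) = 2148.6758 kg
Retan = Substrate * pct / 100 = 2148.6758 * 7.8360 / 100 = 168.3702 kg


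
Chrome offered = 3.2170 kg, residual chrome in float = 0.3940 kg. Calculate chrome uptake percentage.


Formula: Uptake = (offered - residual) / offered * 100
Substituting: Uptake = (3.2170 - 0.3940) / 3.2170 * 100
Result: 87.7526 %


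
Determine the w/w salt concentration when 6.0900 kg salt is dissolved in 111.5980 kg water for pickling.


Formula: Conc = salt / (water + salt) * 100
Substituting: Conc = 6.0900 / (111.5980 + 6.0900) * 100
Result: 5.1747 %


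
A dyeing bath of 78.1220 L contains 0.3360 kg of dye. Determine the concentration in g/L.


Formula: Conc = dye_mass(kg) / volume(L) * 1000
Substituting: Conc = 0.3360 / 78.1220 * 1000
Result: 4.3010 g/L


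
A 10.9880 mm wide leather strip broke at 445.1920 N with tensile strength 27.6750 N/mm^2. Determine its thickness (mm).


Formula: t = F / (TS * w)
Substituting: t = 445.1920 / (27.6750 * 10.9880)
Result: 1.4640 mm


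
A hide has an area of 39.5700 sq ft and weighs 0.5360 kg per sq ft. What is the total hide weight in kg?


Formula: Weight = area * weight_per_sqft
Substituting: Weight = 39.5700 * 0.5360
Result: 21.2095 kg


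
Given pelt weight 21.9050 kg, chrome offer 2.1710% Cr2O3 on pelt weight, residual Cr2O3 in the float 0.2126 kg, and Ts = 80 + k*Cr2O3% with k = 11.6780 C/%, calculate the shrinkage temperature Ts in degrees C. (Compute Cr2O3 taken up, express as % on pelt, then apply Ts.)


Offered = pelt * offer_pct / 100 = 21.9050 * 2.1710 / 100 = 0.4756 kg
Uptake = offered - residual = 0.4756 - 0.2126 = 0.2630 kg
Cr2O3% on pelt = uptake / pelt * 100 = 0.2630 / 21.9050 * 100 = 1.2004 %
Ts = 80 + k * Cr2O3% = 80 + 11.6780 * 1.2004 = 94.0188 C


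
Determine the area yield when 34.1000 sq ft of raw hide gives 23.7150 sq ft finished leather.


Formula: Yield = finished / raw * 100
Substituting: Yield = 23.7150 / 34.1000 * 100
Result: 69.5455 %


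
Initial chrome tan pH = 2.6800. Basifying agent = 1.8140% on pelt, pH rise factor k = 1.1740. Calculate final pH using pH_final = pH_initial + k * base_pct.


Formula: pH_final = pH_initial + k * base_pct
Substituting: pH_final = 2.6800 + 1.1740 * 1.8140
Result: 4.8096


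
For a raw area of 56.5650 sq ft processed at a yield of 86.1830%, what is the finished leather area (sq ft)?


Formula: finished = raw * yield / 100
Substituting: finished = 56.5650 * 86.1830 / 100
Result: 48.7494 sq ft


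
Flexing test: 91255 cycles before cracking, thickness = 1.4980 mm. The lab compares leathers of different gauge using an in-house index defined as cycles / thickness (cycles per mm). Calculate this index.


Formula: Index = cycles / thickness
Substituting: Index = 91255 / 1.4980
Result: 60917.8905 cycles/mm


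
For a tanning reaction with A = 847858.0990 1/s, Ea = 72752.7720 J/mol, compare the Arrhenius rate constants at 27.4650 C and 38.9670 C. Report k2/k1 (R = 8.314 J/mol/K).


T1 = 27.4650 + 273.15 = 300.6150 K; T2 = 38.9670 + 273.15 = 312.1170 K
k1 = A * exp(-Ea/(R*T1)) = 847858.0990 * exp(-72752.7720/(8.314*300.6150)) = 1.9337e-07 1/s
k2 = A * exp(-Ea/(R*T2)) = 847858.0990 * exp(-72752.7720/(8.314*312.1170)) = 5.6529e-07 1/s
k2/k1 = 5.6529e-07 / 1.9337e-07 = 2.9233


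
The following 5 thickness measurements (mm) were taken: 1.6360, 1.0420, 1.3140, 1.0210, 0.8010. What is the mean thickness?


Formula: Average = sum / n
Substituting: Average = 5.8140 / 5
Result: 1.1628 mm


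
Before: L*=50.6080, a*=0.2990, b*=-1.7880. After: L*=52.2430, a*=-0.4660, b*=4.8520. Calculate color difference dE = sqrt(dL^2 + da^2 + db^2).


dL = 1.6350, da = -0.7650, db = 6.6400
dE = sqrt(1.6350^2 + (-0.7650)^2 + 6.6400^2) = 6.8810


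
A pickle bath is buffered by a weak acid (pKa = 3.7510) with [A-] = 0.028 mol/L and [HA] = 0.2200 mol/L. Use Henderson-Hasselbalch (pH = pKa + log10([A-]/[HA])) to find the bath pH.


ratio = [A-] / [HA] = 0.028 / 0.2200 = 0.1273
log10(ratio) = -0.8953
pH = pKa + log10(ratio) = 3.7510 - 0.8953 = 2.8557


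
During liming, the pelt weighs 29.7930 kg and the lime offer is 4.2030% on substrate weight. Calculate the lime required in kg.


Formula: Lime = substrate * pct / 100
Substituting: Lime = 29.7930 * 4.2030 / 100
Result: 1.2522 kg


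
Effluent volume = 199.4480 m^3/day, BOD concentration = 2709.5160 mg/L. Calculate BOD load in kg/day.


Formula: BOD_load = volume * conc / 1000
Substituting: BOD_load = 199.4480 * 2709.5160 / 1000
Result: 540.4075 kg/day


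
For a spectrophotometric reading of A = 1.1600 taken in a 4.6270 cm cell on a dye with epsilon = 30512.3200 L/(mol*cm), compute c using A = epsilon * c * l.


Formula: c = A / (epsilon * l)
Substituting: c = 1.1600 / (30512.3200 * 4.6270)
Result: 8.2164e-06 mol/L


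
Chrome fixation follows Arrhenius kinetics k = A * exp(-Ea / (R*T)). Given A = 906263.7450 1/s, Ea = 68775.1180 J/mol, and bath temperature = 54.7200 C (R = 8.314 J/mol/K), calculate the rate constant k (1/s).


T_K = T_C + 273.15 = 54.7200 + 273.15 = 327.8700 K
exponent = -Ea / (R * T_K) = -68775.1180 / (8.314 * 327.8700) = -25.2301
k = A * exp(exponent) = 906263.7450 * exp(-25.2301) = 9.9987e-06 1/s


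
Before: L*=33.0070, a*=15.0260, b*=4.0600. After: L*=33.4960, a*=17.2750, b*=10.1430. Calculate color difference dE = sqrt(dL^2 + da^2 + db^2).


dL = 0.4890, da = 2.2490, db = 6.0830
dE = sqrt(0.4890^2 + 2.2490^2 + 6.0830^2) = 6.5038


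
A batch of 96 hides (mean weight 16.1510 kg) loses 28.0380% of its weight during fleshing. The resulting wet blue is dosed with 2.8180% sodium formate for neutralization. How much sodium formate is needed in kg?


Total_raw = N * avg_wt = 96 * 16.1510 = 1550.4960 kg
Substrate = Total_raw * (1 - loss/100) = 1550.4960 * (1 - 28.0380/100) = 1115.7679 kg
Neutralizer = Substrate * pct / 100 = 1115.7679 * 2.8180 / 100 = 31.4423 kg


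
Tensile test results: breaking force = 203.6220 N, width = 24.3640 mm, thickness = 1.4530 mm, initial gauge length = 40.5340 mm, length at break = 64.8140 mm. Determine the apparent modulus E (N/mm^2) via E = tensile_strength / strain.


TS = F / (w * t) = 203.6220 / (24.3640 * 1.4530) = 5.7519 N/mm^2
strain = (Lf - L0) / L0 = (64.8140 - 40.5340) / 40.5340 = 0.5990
E = TS / strain = 5.7519 / 0.5990 = 9.6024 N/mm^2


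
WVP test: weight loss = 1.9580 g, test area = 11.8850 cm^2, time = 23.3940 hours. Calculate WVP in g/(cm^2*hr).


Formula: WVP = loss / (area * time)
Substituting: WVP = 1.9580 / (11.8850 * 23.3940)
Result: 0.00704221 g/(cm^2*hr)


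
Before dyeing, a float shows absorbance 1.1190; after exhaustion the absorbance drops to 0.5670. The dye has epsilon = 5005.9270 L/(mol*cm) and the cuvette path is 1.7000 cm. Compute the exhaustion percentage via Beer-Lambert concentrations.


c_initial = A_i / (epsilon * l) = 1.1190 / (5005.9270 * 1.7000) = 1.3149e-04 mol/L
c_final = A_f / (epsilon * l) = 0.5670 / (5005.9270 * 1.7000) = 6.6627e-05 mol/L
Exhaustion = (c_initial - c_final) / c_initial * 100 = (1.3149e-04 - 6.6627e-05) / 1.3149e-04 * 100 = 49.3298 %


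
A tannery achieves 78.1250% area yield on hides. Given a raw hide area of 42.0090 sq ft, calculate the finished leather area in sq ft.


Formula: finished = raw * yield / 100
Substituting: finished = 42.0090 * 78.1250 / 100
Result: 32.8195 sq ft


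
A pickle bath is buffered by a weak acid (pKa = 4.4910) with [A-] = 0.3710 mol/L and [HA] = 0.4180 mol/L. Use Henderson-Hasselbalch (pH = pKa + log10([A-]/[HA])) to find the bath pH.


ratio = [A-] / [HA] = 0.3710 / 0.4180 = 0.8876
log10(ratio) = -0.0518024
pH = pKa + log10(ratio) = 4.4910 - 0.0518024 = 4.4392


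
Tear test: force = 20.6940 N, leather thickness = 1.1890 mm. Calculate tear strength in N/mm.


Formula: Tear strength = force / thickness
Substituting: Tear strength = 20.6940 / 1.1890
Result: 17.4045 N/mm


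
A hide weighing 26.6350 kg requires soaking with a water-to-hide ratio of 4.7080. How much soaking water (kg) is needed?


Formula: Water = hide_weight * ratio
Substituting: Water = 26.6350 * 4.7080
Result: 125.3976 kg


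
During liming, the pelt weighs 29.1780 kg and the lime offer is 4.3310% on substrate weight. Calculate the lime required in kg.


Formula: Lime = substrate * pct / 100
Substituting: Lime = 29.1780 * 4.3310 / 100
Result: 1.2637 kg


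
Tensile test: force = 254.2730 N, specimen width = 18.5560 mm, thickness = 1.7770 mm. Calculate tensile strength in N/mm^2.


Formula: TS = force / (width * thickness)
Substituting: TS = 254.2730 / (18.5560 * 1.7770)
Result: 7.7113 N/mm^2


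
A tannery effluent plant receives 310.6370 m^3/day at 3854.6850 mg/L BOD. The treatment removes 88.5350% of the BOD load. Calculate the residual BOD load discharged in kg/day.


Load_in = volume * conc / 1000 = 310.6370 * 3854.6850 / 1000 = 1197.4078 kg/day
Removed = Load_in * eff / 100 = 1197.4078 * 88.5350 / 100 = 1060.1250 kg/day
Load_out = Load_in - Removed = 1197.4078 - 1060.1250 = 137.2828 kg/day


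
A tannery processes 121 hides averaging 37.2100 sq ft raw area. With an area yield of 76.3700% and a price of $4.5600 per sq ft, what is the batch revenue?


Raw_total = N * avg_area = 121 * 37.2100 = 4502.4100 sq ft
Finished = Raw_total * yield / 100 = 4502.4100 * 76.3700 / 100 = 3438.4905 sq ft
Value = Finished * price = 3438.4905 * 4.5600 = 15679.5168 $


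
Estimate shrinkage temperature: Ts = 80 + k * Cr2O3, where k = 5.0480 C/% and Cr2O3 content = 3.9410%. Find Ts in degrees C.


Formula: Ts = 80 + k * Cr2O3
Substituting: Ts = 80 + 5.0480 * 3.9410
Result: 99.8942 C


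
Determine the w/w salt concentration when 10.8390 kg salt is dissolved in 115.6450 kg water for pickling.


Formula: Conc = salt / (water + salt) * 100
Substituting: Conc = 10.8390 / (115.6450 + 10.8390) * 100
Result: 8.5695 %


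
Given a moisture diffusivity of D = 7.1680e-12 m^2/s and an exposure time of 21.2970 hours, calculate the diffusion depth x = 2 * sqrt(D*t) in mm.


t = 21.2970 hr * 3600 = 76669.2000 s
D * t = 7.1680e-12 * 76669.2000 = 5.4956e-07
x = 2 * sqrt(D*t) = 2 * sqrt(5.4956e-07) = 0.00148265 m = 1.4827 mm


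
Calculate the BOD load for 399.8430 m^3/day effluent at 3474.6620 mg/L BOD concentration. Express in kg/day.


Formula: BOD_load = volume * conc / 1000
Substituting: BOD_load = 399.8430 * 3474.6620 / 1000
Result: 1389.3193 kg/day


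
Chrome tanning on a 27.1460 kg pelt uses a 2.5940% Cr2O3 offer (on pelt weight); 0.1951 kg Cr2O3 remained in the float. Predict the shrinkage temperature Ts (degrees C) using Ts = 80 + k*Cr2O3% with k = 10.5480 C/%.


Offered = pelt * offer_pct / 100 = 27.1460 * 2.5940 / 100 = 0.7042 kg
Uptake = offered - residual = 0.7042 - 0.1951 = 0.5091 kg
Cr2O3% on pelt = uptake / pelt * 100 = 0.5091 / 27.1460 * 100 = 1.8753 %
Ts = 80 + k * Cr2O3% = 80 + 10.5480 * 1.8753 = 99.7806 C


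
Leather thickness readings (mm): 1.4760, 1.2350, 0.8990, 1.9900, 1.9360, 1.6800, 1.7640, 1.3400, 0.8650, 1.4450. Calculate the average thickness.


Formula: Average = sum / n
Substituting: Average = 14.6300 / 10
Result: 1.4630 mm


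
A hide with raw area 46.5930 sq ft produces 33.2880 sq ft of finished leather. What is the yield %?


Formula: Yield = finished / raw * 100
Substituting: Yield = 33.2880 / 46.5930 * 100
Result: 71.4442 %


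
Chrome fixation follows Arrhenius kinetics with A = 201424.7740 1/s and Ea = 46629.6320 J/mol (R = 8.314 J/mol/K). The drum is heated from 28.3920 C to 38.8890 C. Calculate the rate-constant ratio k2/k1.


T1 = 28.3920 + 273.15 = 301.5420 K; T2 = 38.8890 + 273.15 = 312.0390 K
k1 = A * exp(-Ea/(R*T1)) = 201424.7740 * exp(-46629.6320/(8.314*301.5420)) = 0.00168422 1/s
k2 = A * exp(-Ea/(R*T2)) = 201424.7740 * exp(-46629.6320/(8.314*312.0390)) = 0.00314872 1/s
k2/k1 = 0.00314872 / 0.00168422 = 1.8695


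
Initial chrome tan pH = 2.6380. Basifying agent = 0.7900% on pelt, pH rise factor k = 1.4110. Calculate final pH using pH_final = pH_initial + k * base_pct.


Formula: pH_final = pH_initial + k * base_pct
Substituting: pH_final = 2.6380 + 1.4110 * 0.7900
Result: 3.7527


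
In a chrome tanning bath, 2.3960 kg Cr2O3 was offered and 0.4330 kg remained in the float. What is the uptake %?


Formula: Uptake = (offered - residual) / offered * 100
Substituting: Uptake = (2.3960 - 0.4330) / 2.3960 * 100
Result: 81.9282 %


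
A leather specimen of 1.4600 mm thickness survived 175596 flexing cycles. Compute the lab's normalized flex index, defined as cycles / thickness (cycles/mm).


Formula: Index = cycles / thickness
Substituting: Index = 175596 / 1.4600
Result: 120271.2329 cycles/mm


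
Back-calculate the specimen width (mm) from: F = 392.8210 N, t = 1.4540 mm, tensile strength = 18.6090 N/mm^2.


Formula: w = F / (TS * t)
Substituting: w = 392.8210 / (18.6090 * 1.4540)
Result: 14.5180 mm


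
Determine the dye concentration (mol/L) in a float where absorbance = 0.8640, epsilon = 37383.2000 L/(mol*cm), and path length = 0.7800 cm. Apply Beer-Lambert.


Formula: c = A / (epsilon * l)
Substituting: c = 0.8640 / (37383.2000 * 0.7800)
Result: 2.9631e-05 mol/L


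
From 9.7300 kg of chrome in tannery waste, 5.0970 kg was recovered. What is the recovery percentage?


Formula: Recovery = recovered / input * 100
Substituting: Recovery = 5.0970 / 9.7300 * 100
Result: 52.3844 %


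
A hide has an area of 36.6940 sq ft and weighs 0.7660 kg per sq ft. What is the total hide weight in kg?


Formula: Weight = area * weight_per_sqft
Substituting: Weight = 36.6940 * 0.7660
Result: 28.1076 kg


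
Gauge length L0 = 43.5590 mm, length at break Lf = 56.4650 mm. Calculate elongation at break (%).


Formula: Elongation = (Lf - L0) / L0 * 100
Substituting: Elongation = (56.4650 - 43.5590) / 43.5590 * 100
Result: 29.6288 %


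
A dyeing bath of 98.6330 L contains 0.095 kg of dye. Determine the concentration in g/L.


Formula: Conc = dye_mass(kg) / volume(L) * 1000
Substituting: Conc = 0.095 / 98.6330 * 1000
Result: 0.9632 g/L


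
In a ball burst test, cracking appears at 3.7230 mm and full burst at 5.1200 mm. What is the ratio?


Formula: Ratio = crack / burst
Substituting: Ratio = 3.7230 / 5.1200
Result: 0.7271


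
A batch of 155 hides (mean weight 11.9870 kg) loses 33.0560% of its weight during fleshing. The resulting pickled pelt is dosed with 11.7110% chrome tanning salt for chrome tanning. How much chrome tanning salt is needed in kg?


Total_raw = N * avg_wt = 155 * 11.9870 = 1857.9850 kg
Substrate = Total_raw * (1 - loss/100) = 1857.9850 * (1 - 33.0560/100) = 1243.8095 kg
Chrome = Substrate * pct / 100 = 1243.8095 * 11.7110 / 100 = 145.6625 kg


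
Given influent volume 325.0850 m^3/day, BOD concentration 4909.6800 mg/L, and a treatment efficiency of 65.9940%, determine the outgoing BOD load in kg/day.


Load_in = volume * conc / 1000 = 325.0850 * 4909.6800 / 1000 = 1596.0633 kg/day
Removed = Load_in * eff / 100 = 1596.0633 * 65.9940 / 100 = 1053.3060 kg/day
Load_out = Load_in - Removed = 1596.0633 - 1053.3060 = 542.7573 kg/day


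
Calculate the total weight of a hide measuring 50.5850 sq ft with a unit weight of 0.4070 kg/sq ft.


Formula: Weight = area * weight_per_sqft
Substituting: Weight = 50.5850 * 0.4070
Result: 20.5881 kg


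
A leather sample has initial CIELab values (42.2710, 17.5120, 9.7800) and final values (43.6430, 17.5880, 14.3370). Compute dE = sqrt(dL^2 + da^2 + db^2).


dL = 1.3720, da = 0.076, db = 4.5570
dE = sqrt(1.3720^2 + 0.076^2 + 4.5570^2) = 4.7597


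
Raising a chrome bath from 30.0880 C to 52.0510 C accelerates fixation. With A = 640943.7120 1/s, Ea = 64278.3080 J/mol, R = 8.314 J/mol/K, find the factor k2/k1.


T1 = 30.0880 + 273.15 = 303.2380 K; T2 = 52.0510 + 273.15 = 325.2010 K
k1 = A * exp(-Ea/(R*T1)) = 640943.7120 * exp(-64278.3080/(8.314*303.2380)) = 5.4210e-06 1/s
k2 = A * exp(-Ea/(R*T2)) = 640943.7120 * exp(-64278.3080/(8.314*325.2010)) = 3.0332e-05 1/s
k2/k1 = 3.0332e-05 / 5.4210e-06 = 5.5952


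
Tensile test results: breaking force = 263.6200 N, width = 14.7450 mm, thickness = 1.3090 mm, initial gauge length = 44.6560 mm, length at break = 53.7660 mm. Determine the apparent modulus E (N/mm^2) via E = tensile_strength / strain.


TS = F / (w * t) = 263.6200 / (14.7450 * 1.3090) = 13.6582 N/mm^2
strain = (Lf - L0) / L0 = (53.7660 - 44.6560) / 44.6560 = 0.2040
E = TS / strain = 13.6582 / 0.2040 = 66.9507 N/mm^2


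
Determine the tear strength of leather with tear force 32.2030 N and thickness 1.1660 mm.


Formula: Tear strength = force / thickness
Substituting: Tear strength = 32.2030 / 1.1660
Result: 27.6184 N/mm


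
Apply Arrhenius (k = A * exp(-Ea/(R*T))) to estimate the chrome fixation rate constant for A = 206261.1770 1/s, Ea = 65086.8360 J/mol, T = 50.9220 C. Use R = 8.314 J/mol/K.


T_K = T_C + 273.15 = 50.9220 + 273.15 = 324.0720 K
exponent = -Ea / (R * T_K) = -65086.8360 / (8.314 * 324.0720) = -24.1569
k = A * exp(exponent) = 206261.1770 * exp(-24.1569) = 6.6558e-06 1/s


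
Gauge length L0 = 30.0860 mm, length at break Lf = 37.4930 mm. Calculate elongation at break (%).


Formula: Elongation = (Lf - L0) / L0 * 100
Substituting: Elongation = (37.4930 - 30.0860) / 30.0860 * 100
Result: 24.6194 %


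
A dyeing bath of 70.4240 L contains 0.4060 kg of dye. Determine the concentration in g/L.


Formula: Conc = dye_mass(kg) / volume(L) * 1000
Substituting: Conc = 0.4060 / 70.4240 * 1000
Result: 5.7651 g/L


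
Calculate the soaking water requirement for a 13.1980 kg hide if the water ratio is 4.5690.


Formula: Water = hide_weight * ratio
Substituting: Water = 13.1980 * 4.5690
Result: 60.3017 kg


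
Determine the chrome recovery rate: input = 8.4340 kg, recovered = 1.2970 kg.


Formula: Recovery = recovered / input * 100
Substituting: Recovery = 1.2970 / 8.4340 * 100
Result: 15.3782 %


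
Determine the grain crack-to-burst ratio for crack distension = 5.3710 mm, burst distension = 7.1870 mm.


Formula: Ratio = crack / burst
Substituting: Ratio = 5.3710 / 7.1870
Result: 0.7473


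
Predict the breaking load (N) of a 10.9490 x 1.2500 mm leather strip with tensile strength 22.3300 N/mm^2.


Formula: F = TS * w * t
Substituting: F = 22.3300 * 10.9490 * 1.2500
Result: 305.6140 N


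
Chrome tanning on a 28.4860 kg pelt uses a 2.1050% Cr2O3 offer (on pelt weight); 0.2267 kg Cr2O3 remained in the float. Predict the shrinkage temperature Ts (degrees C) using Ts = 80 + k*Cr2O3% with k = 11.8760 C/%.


Offered = pelt * offer_pct / 100 = 28.4860 * 2.1050 / 100 = 0.5996 kg
Uptake = offered - residual = 0.5996 - 0.2267 = 0.3729 kg
Cr2O3% on pelt = uptake / pelt * 100 = 0.3729 / 28.4860 * 100 = 1.3092 %
Ts = 80 + k * Cr2O3% = 80 + 11.8760 * 1.3092 = 95.5477 C


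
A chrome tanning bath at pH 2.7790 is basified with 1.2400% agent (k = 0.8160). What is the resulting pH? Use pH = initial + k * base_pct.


Formula: pH_final = pH_initial + k * base_pct
Substituting: pH_final = 2.7790 + 0.8160 * 1.2400
Result: 3.7908


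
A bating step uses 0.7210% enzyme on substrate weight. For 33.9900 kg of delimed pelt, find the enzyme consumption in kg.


Formula: Enzyme = substrate * pct / 100
Substituting: Enzyme = 33.9900 * 0.7210 / 100
Result: 0.2451 kg


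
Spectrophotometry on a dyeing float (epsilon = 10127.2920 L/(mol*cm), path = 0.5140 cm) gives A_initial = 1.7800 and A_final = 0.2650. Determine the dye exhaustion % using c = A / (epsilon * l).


c_initial = A_i / (epsilon * l) = 1.7800 / (10127.2920 * 0.5140) = 3.4195e-04 mol/L
c_final = A_f / (epsilon * l) = 0.2650 / (10127.2920 * 0.5140) = 5.0908e-05 mol/L
Exhaustion = (c_initial - c_final) / c_initial * 100 = (3.4195e-04 - 5.0908e-05) / 3.4195e-04 * 100 = 85.1124 %


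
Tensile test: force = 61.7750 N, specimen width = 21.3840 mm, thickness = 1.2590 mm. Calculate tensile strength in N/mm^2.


Formula: TS = force / (width * thickness)
Substituting: TS = 61.7750 / (21.3840 * 1.2590)
Result: 2.2946 N/mm^2


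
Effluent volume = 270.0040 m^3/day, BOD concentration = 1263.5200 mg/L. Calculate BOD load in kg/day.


Formula: BOD_load = volume * conc / 1000
Substituting: BOD_load = 270.0040 * 1263.5200 / 1000
Result: 341.1555 kg/day


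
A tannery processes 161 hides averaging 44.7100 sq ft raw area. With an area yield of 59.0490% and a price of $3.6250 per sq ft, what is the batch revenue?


Raw_total = N * avg_area = 161 * 44.7100 = 7198.3100 sq ft
Finished = Raw_total * yield / 100 = 7198.3100 * 59.0490 / 100 = 4250.5301 sq ft
Value = Finished * price = 4250.5301 * 3.6250 = 15408.1715 $


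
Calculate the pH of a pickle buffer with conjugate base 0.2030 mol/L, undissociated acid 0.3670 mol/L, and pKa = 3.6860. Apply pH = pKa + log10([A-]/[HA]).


ratio = [A-] / [HA] = 0.2030 / 0.3670 = 0.5531
log10(ratio) = -0.2572
pH = pKa + log10(ratio) = 3.6860 - 0.2572 = 3.4288


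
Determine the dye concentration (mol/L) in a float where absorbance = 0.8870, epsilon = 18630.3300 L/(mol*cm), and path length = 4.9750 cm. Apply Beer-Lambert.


Formula: c = A / (epsilon * l)
Substituting: c = 0.8870 / (18630.3300 * 4.9750)
Result: 9.5700e-06 mol/L


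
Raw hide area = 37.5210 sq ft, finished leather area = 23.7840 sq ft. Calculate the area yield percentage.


Formula: Yield = finished / raw * 100
Substituting: Yield = 23.7840 / 37.5210 * 100
Result: 63.3885 %


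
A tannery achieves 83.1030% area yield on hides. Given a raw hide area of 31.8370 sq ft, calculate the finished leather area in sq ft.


Formula: finished = raw * yield / 100
Substituting: finished = 31.8370 * 83.1030 / 100
Result: 26.4575 sq ft
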